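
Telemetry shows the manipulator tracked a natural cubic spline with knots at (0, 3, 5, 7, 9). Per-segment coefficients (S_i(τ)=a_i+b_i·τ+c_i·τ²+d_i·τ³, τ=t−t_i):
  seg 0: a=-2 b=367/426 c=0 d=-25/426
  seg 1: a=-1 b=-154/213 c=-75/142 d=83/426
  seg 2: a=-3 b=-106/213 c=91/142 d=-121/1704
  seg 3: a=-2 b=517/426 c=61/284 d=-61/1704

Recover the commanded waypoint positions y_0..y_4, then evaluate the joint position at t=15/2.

y_0 = S_0(0) = a_0 = -2
y_1 = S_1(0) = a_1 = -1
y_2 = S_2(0) = a_2 = -3
y_3 = S_3(0) = a_3 = -2
y_4 = S_3(2) = 1
t_q=15/2 is in segment 3 (τ=1/2); S_3(τ)=-6107/4544

y_0=-2 y_1=-1 y_2=-3 y_3=-2 y_4=1
S(15/2) = -6107/4544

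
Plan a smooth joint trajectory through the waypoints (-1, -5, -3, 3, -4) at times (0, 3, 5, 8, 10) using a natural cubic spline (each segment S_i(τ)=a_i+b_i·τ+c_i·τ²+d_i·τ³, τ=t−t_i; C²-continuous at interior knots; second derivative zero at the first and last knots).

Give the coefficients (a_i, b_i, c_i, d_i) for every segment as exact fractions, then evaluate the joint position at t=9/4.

Δ: Δ0=-4/3, Δ1=1, Δ2=2, Δ3=-7/2
row 1: diag=10, rhs=14; c'=1/5, d'=7/5
row 2: denom=10−2·1/5=48/5; d'=(6−2·7/5)/(48/5)=1/3
row 3: denom=10−3·5/16=145/16; d'=(-33−3·1/3)/(145/16)=-544/145
back: M3=-544/145
back: M2=1/3−5/16·-544/145=131/87
back: M1=7/5−1/5·131/87=478/435
M: M0=0, M1=478/435, M2=131/87, M3=-544/145, M4=0
seg 0: a=-1, c=M0/2=0, d=(M1−M0)/(6·3)=239/3915, b=Δ0−h0·(2M0+M1)/6=-273/145
seg 1: a=-5, c=M1/2=239/435, d=(M2−M1)/(6·2)=59/1740, b=Δ1−h1·(2M1+M2)/6=-34/145
seg 2: a=-3, c=M2/2=131/174, d=(M3−M2)/(6·3)=-2287/7830, b=Δ2−h2·(2M2+M3)/6=1031/435
seg 3: a=3, c=M3/2=-272/145, d=(M4−M3)/(6·2)=136/435, b=Δ3−h3·(2M3+M4)/6=-869/870
t_q=9/4 → seg 0, τ=9/4; S=-1+-273/145·τ+0·τ²+239/3915·τ³=-42139/9280

  seg 0: a=-1 b=-273/145 c=0 d=239/3915
  seg 1: a=-5 b=-34/145 c=239/435 d=59/1740
  seg 2: a=-3 b=1031/435 c=131/174 d=-2287/7830
  seg 3: a=3 b=-869/870 c=-272/145 d=136/435
S(9/4) = -42139/9280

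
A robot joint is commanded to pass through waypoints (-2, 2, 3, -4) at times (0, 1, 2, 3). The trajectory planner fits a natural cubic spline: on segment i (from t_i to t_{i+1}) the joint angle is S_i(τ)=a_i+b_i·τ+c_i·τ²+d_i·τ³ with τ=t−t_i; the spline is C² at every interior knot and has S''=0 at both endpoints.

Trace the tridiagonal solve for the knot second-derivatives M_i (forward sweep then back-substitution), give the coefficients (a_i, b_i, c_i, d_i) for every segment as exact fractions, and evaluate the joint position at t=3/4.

Δ: Δ0=4, Δ1=1, Δ2=-7
row 1: diag=4, rhs=-18; c'=1/4, d'=-9/2
row 2: denom=4−1·1/4=15/4; d'=(-48−1·-9/2)/(15/4)=-58/5
back: M2=-58/5
back: M1=-9/2−1/4·-58/5=-8/5
M: M0=0, M1=-8/5, M2=-58/5, M3=0
seg 0: a=-2, c=M0/2=0, d=(M1−M0)/(6·1)=-4/15, b=Δ0−h0·(2M0+M1)/6=64/15
seg 1: a=2, c=M1/2=-4/5, d=(M2−M1)/(6·1)=-5/3, b=Δ1−h1·(2M1+M2)/6=52/15
seg 2: a=3, c=M2/2=-29/5, d=(M3−M2)/(6·1)=29/15, b=Δ2−h2·(2M2+M3)/6=-47/15
t_q=3/4 → seg 0, τ=3/4; S=-2+64/15·τ+0·τ²+-4/15·τ³=87/80

  seg 0: a=-2 b=64/15 c=0 d=-4/15
  seg 1: a=2 b=52/15 c=-4/5 d=-5/3
  seg 2: a=3 b=-47/15 c=-29/5 d=29/15
S(3/4) = 87/80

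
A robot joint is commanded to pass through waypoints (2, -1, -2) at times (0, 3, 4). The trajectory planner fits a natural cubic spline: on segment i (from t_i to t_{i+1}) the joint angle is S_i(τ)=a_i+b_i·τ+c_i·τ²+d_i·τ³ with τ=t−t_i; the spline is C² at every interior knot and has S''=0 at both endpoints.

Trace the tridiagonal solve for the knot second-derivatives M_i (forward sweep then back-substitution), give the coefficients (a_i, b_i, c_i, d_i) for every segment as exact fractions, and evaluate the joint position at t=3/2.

  seg 0: a=2 b=-1 c=0 d=0
  seg 1: a=-1 b=-1 c=0 d=0
S(3/2) = 1/2

Δ: Δ0=-1, Δ1=-1
row 1: diag=8, rhs=0; c'=1/8, d'=0
back: M1=0
M: M0=0, M1=0, M2=0
seg 0: a=2, c=M0/2=0, d=(M1−M0)/(6·3)=0, b=Δ0−h0·(2M0+M1)/6=-1
seg 1: a=-1, c=M1/2=0, d=(M2−M1)/(6·1)=0, b=Δ1−h1·(2M1+M2)/6=-1
t_q=3/2 → seg 0, τ=3/2; S=2+-1·τ+0·τ²+0·τ³=1/2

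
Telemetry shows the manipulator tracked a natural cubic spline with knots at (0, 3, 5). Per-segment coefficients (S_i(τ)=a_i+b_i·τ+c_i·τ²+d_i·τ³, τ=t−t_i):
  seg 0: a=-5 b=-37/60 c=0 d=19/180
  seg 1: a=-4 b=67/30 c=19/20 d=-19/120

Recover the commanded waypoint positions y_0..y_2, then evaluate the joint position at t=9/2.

y_0=-5 y_1=-4 y_2=3
S(9/2) = 61/64

y_0 = S_0(0) = a_0 = -5
y_1 = S_1(0) = a_1 = -4
y_2 = S_1(2) = 3
t_q=9/2 is in segment 1 (τ=3/2); S_1(τ)=61/64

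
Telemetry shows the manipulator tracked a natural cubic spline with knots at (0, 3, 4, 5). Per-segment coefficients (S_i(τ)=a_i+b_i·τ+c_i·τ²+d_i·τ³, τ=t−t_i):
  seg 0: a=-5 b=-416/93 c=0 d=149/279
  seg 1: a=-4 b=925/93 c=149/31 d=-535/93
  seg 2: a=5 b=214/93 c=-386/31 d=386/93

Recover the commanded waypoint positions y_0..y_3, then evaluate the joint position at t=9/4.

y_0 = S_0(0) = a_0 = -5
y_1 = S_1(0) = a_1 = -4
y_2 = S_2(0) = a_2 = 5
y_3 = S_2(1) = -1
t_q=9/4 is in segment 0 (τ=9/4); S_0(τ)=-17819/1984

y_0=-5 y_1=-4 y_2=5 y_3=-1
S(9/4) = -17819/1984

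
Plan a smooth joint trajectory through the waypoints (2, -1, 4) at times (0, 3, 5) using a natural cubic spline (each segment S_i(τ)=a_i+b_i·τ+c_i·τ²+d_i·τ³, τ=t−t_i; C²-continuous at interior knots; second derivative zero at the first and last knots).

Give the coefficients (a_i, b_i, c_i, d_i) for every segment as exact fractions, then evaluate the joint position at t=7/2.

  seg 0: a=2 b=-41/20 c=0 d=7/60
  seg 1: a=-1 b=11/10 c=21/20 d=-7/40
S(7/2) = -67/320

Δ: Δ0=-1, Δ1=5/2
row 1: diag=10, rhs=21; c'=1/5, d'=21/10
back: M1=21/10
M: M0=0, M1=21/10, M2=0
seg 0: a=2, c=M0/2=0, d=(M1−M0)/(6·3)=7/60, b=Δ0−h0·(2M0+M1)/6=-41/20
seg 1: a=-1, c=M1/2=21/20, d=(M2−M1)/(6·2)=-7/40, b=Δ1−h1·(2M1+M2)/6=11/10
t_q=7/2 → seg 1, τ=1/2; S=-1+11/10·τ+21/20·τ²+-7/40·τ³=-67/320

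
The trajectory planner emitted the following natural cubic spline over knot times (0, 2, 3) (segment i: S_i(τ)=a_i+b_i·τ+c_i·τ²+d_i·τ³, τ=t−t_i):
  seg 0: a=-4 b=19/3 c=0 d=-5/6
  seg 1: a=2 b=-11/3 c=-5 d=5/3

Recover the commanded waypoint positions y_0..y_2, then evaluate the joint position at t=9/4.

y_0 = S_0(0) = a_0 = -4
y_1 = S_1(0) = a_1 = 2
y_2 = S_1(1) = -5
t_q=9/4 is in segment 1 (τ=1/4); S_1(τ)=51/64

y_0=-4 y_1=2 y_2=-5
S(9/4) = 51/64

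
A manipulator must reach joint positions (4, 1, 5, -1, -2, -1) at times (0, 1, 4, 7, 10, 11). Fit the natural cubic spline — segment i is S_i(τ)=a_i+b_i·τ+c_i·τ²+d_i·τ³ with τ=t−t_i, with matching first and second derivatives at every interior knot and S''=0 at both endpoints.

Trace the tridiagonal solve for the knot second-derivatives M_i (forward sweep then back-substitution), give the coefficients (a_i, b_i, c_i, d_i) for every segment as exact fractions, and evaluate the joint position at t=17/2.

  seg 0: a=4 b=-415/111 c=0 d=82/111
  seg 1: a=1 b=-169/111 c=82/37 d=-421/999
  seg 2: a=5 b=44/111 c=-175/111 d=7/27
  seg 3: a=-1 b=-229/111 c=28/37 d=-20/333
  seg 4: a=-2 b=95/111 c=8/37 d=-8/111
S(17/2) = -96/37

Δ: Δ0=-3, Δ1=4/3, Δ2=-2, Δ3=-1/3, Δ4=1
row 1: diag=8, rhs=26; c'=3/8, d'=13/4
row 2: denom=12−3·3/8=87/8; d'=(-20−3·13/4)/(87/8)=-238/87
row 3: denom=12−3·8/29=324/29; d'=(10−3·-238/87)/(324/29)=44/27
row 4: denom=8−3·29/108=259/36; d'=(8−3·44/27)/(259/36)=16/37
back: M4=16/37
back: M3=44/27−29/108·16/37=56/37
back: M2=-238/87−8/29·56/37=-350/111
back: M1=13/4−3/8·-350/111=164/37
M: M0=0, M1=164/37, M2=-350/111, M3=56/37, M4=16/37, M5=0
seg 0: a=4, c=M0/2=0, d=(M1−M0)/(6·1)=82/111, b=Δ0−h0·(2M0+M1)/6=-415/111
seg 1: a=1, c=M1/2=82/37, d=(M2−M1)/(6·3)=-421/999, b=Δ1−h1·(2M1+M2)/6=-169/111
seg 2: a=5, c=M2/2=-175/111, d=(M3−M2)/(6·3)=7/27, b=Δ2−h2·(2M2+M3)/6=44/111
seg 3: a=-1, c=M3/2=28/37, d=(M4−M3)/(6·3)=-20/333, b=Δ3−h3·(2M3+M4)/6=-229/111
seg 4: a=-2, c=M4/2=8/37, d=(M5−M4)/(6·1)=-8/111, b=Δ4−h4·(2M4+M5)/6=95/111
t_q=17/2 → seg 3, τ=3/2; S=-1+-229/111·τ+28/37·τ²+-20/333·τ³=-96/37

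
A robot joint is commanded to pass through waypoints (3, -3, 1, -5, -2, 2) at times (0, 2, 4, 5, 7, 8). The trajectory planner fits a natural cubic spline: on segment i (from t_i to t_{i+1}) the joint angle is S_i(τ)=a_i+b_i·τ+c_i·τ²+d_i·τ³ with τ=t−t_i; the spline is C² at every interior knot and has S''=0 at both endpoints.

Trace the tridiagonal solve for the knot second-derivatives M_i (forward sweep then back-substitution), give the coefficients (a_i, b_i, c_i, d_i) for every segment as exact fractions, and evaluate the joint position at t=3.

Δ: Δ0=-3, Δ1=2, Δ2=-6, Δ3=3/2, Δ4=4
row 1: diag=8, rhs=30; c'=1/4, d'=15/4
row 2: denom=6−2·1/4=11/2; d'=(-48−2·15/4)/(11/2)=-111/11
row 3: denom=6−1·2/11=64/11; d'=(45−1·-111/11)/(64/11)=303/32
row 4: denom=6−2·11/32=85/16; d'=(15−2·303/32)/(85/16)=-63/85
back: M4=-63/85
back: M3=303/32−11/32·-63/85=1653/170
back: M2=-111/11−2/11·1653/170=-1008/85
back: M1=15/4−1/4·-1008/85=2283/340
M: M0=0, M1=2283/340, M2=-1008/85, M3=1653/170, M4=-63/85, M5=0
seg 0: a=3, c=M0/2=0, d=(M1−M0)/(6·2)=761/1360, b=Δ0−h0·(2M0+M1)/6=-1781/340
seg 1: a=-3, c=M1/2=2283/680, d=(M2−M1)/(6·2)=-421/272, b=Δ1−h1·(2M1+M2)/6=251/170
seg 2: a=1, c=M2/2=-504/85, d=(M3−M2)/(6·1)=1223/340, b=Δ2−h2·(2M2+M3)/6=-1247/340
seg 3: a=-5, c=M3/2=1653/340, d=(M4−M3)/(6·2)=-593/680, b=Δ3−h3·(2M3+M4)/6=-161/34
seg 4: a=-2, c=M4/2=-63/170, d=(M5−M4)/(6·1)=21/170, b=Δ4−h4·(2M4+M5)/6=361/85
t_q=3 → seg 1, τ=1; S=-3+251/170·τ+2283/680·τ²+-421/272·τ³=389/1360

  seg 0: a=3 b=-1781/340 c=0 d=761/1360
  seg 1: a=-3 b=251/170 c=2283/680 d=-421/272
  seg 2: a=1 b=-1247/340 c=-504/85 d=1223/340
  seg 3: a=-5 b=-161/34 c=1653/340 d=-593/680
  seg 4: a=-2 b=361/85 c=-63/170 d=21/170
S(3) = 389/1360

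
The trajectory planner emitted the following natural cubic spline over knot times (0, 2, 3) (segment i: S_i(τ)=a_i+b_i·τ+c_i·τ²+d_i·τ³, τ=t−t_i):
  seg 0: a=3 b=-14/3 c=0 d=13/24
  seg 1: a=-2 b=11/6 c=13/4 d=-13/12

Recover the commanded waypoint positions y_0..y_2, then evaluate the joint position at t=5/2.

y_0=3 y_1=-2 y_2=2
S(5/2) = -13/32

y_0 = S_0(0) = a_0 = 3
y_1 = S_1(0) = a_1 = -2
y_2 = S_1(1) = 2
t_q=5/2 is in segment 1 (τ=1/2); S_1(τ)=-13/32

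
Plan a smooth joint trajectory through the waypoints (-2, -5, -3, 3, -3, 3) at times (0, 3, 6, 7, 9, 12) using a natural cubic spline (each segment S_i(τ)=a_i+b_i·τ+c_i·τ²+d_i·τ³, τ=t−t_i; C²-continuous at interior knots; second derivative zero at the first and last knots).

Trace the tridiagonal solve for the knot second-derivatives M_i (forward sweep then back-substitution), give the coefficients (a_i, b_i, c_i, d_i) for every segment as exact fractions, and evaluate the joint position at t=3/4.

  seg 0: a=-2 b=-559/792 c=0 d=-233/7128
  seg 1: a=-5 b=-629/396 c=-233/792 d=2485/7128
  seg 2: a=-3 b=4799/792 c=563/198 d=-209/72
  seg 3: a=3 b=401/132 c=-4645/792 d=1127/792
  seg 4: a=-3 b=-1325/396 c=2117/792 d=-2117/7128
S(3/4) = -14323/5632

Δ: Δ0=-1, Δ1=2/3, Δ2=6, Δ3=-3, Δ4=2
row 1: diag=12, rhs=10; c'=1/4, d'=5/6
row 2: denom=8−3·1/4=29/4; d'=(32−3·5/6)/(29/4)=118/29
row 3: denom=6−1·4/29=170/29; d'=(-54−1·118/29)/(170/29)=-842/85
row 4: denom=10−2·29/85=792/85; d'=(30−2·-842/85)/(792/85)=2117/396
back: M4=2117/396
back: M3=-842/85−29/85·2117/396=-4645/396
back: M2=118/29−4/29·-4645/396=563/99
back: M1=5/6−1/4·563/99=-233/396
M: M0=0, M1=-233/396, M2=563/99, M3=-4645/396, M4=2117/396, M5=0
seg 0: a=-2, c=M0/2=0, d=(M1−M0)/(6·3)=-233/7128, b=Δ0−h0·(2M0+M1)/6=-559/792
seg 1: a=-5, c=M1/2=-233/792, d=(M2−M1)/(6·3)=2485/7128, b=Δ1−h1·(2M1+M2)/6=-629/396
seg 2: a=-3, c=M2/2=563/198, d=(M3−M2)/(6·1)=-209/72, b=Δ2−h2·(2M2+M3)/6=4799/792
seg 3: a=3, c=M3/2=-4645/792, d=(M4−M3)/(6·2)=1127/792, b=Δ3−h3·(2M3+M4)/6=401/132
seg 4: a=-3, c=M4/2=2117/792, d=(M5−M4)/(6·3)=-2117/7128, b=Δ4−h4·(2M4+M5)/6=-1325/396
t_q=3/4 → seg 0, τ=3/4; S=-2+-559/792·τ+0·τ²+-233/7128·τ³=-14323/5632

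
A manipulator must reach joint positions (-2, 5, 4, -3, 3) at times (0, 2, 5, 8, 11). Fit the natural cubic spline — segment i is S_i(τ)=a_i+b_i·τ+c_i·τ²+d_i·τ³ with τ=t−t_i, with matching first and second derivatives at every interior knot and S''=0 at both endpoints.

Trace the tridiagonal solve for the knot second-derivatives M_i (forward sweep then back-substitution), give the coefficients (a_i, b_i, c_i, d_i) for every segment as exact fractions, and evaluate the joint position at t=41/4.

Δ: Δ0=7/2, Δ1=-1/3, Δ2=-7/3, Δ3=2
row 1: diag=10, rhs=-23; c'=3/10, d'=-23/10
row 2: denom=12−3·3/10=111/10; d'=(-12−3·-23/10)/(111/10)=-17/37
row 3: denom=12−3·10/37=414/37; d'=(26−3·-17/37)/(414/37)=1013/414
back: M3=1013/414
back: M2=-17/37−10/37·1013/414=-232/207
back: M1=-23/10−3/10·-232/207=-271/138
M: M0=0, M1=-271/138, M2=-232/207, M3=1013/414, M4=0
seg 0: a=-2, c=M0/2=0, d=(M1−M0)/(6·2)=-271/1656, b=Δ0−h0·(2M0+M1)/6=860/207
seg 1: a=5, c=M1/2=-271/276, d=(M2−M1)/(6·3)=349/7452, b=Δ1−h1·(2M1+M2)/6=907/414
seg 2: a=4, c=M2/2=-116/207, d=(M3−M2)/(6·3)=1477/7452, b=Δ2−h2·(2M2+M3)/6=-2017/828
seg 3: a=-3, c=M3/2=1013/828, d=(M4−M3)/(6·3)=-1013/7452, b=Δ3−h3·(2M3+M4)/6=-185/414
t_q=41/4 → seg 3, τ=9/4; S=-3+-185/414·τ+1013/828·τ²+-1013/7452·τ³=3767/5888

  seg 0: a=-2 b=860/207 c=0 d=-271/1656
  seg 1: a=5 b=907/414 c=-271/276 d=349/7452
  seg 2: a=4 b=-2017/828 c=-116/207 d=1477/7452
  seg 3: a=-3 b=-185/414 c=1013/828 d=-1013/7452
S(41/4) = 3767/5888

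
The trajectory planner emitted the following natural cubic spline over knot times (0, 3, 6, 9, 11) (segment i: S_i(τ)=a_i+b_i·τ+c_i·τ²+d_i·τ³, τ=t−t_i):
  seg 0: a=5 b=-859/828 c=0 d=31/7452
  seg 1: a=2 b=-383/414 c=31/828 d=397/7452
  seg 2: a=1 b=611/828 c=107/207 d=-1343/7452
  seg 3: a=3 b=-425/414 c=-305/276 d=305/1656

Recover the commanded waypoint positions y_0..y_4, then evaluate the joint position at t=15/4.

y_0=5 y_1=2 y_2=1 y_3=3 y_4=-2
S(15/4) = 7947/5888

y_0 = S_0(0) = a_0 = 5
y_1 = S_1(0) = a_1 = 2
y_2 = S_2(0) = a_2 = 1
y_3 = S_3(0) = a_3 = 3
y_4 = S_3(2) = -2
t_q=15/4 is in segment 1 (τ=3/4); S_1(τ)=7947/5888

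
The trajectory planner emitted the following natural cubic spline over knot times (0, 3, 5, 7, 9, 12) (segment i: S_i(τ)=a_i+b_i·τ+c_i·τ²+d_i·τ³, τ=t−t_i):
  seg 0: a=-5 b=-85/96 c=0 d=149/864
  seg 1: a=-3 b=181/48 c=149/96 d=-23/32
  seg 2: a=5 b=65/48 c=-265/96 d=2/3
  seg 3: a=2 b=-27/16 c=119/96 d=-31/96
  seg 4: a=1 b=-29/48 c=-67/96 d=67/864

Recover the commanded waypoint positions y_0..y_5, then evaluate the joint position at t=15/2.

y_0=-5 y_1=-3 y_2=5 y_3=2 y_4=1 y_5=-5
S(15/2) = 365/256

y_0 = S_0(0) = a_0 = -5
y_1 = S_1(0) = a_1 = -3
y_2 = S_2(0) = a_2 = 5
y_3 = S_3(0) = a_3 = 2
y_4 = S_4(0) = a_4 = 1
y_5 = S_4(3) = -5
t_q=15/2 is in segment 3 (τ=1/2); S_3(τ)=365/256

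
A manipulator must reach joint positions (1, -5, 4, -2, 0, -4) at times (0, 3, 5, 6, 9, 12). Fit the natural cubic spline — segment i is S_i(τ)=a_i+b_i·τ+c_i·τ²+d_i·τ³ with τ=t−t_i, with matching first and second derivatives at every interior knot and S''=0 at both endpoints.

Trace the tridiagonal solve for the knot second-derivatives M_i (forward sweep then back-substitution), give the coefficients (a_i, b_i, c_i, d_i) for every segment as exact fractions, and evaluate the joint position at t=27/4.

Δ: Δ0=-2, Δ1=9/2, Δ2=-6, Δ3=2/3, Δ4=-4/3
row 1: diag=10, rhs=39; c'=1/5, d'=39/10
row 2: denom=6−2·1/5=28/5; d'=(-63−2·39/10)/(28/5)=-177/14
row 3: denom=8−1·5/28=219/28; d'=(40−1·-177/14)/(219/28)=1474/219
row 4: denom=12−3·28/73=792/73; d'=(-12−3·1474/219)/(792/73)=-1175/396
back: M4=-1175/396
back: M3=1474/219−28/73·-1175/396=779/99
back: M2=-177/14−5/28·779/99=-5563/396
back: M1=39/10−1/5·-5563/396=2657/396
M: M0=0, M1=2657/396, M2=-5563/396, M3=779/99, M4=-1175/396, M5=0
seg 0: a=1, c=M0/2=0, d=(M1−M0)/(6·3)=2657/7128, b=Δ0−h0·(2M0+M1)/6=-4241/792
seg 1: a=-5, c=M1/2=2657/792, d=(M2−M1)/(6·2)=-685/396, b=Δ1−h1·(2M1+M2)/6=1865/396
seg 2: a=4, c=M2/2=-5563/792, d=(M3−M2)/(6·1)=263/72, b=Δ2−h2·(2M2+M3)/6=-347/132
seg 3: a=-2, c=M3/2=779/198, d=(M4−M3)/(6·3)=-4291/7128, b=Δ3−h3·(2M3+M4)/6=-4529/792
seg 4: a=0, c=M4/2=-1175/792, d=(M5−M4)/(6·3)=1175/7128, b=Δ4−h4·(2M4+M5)/6=647/396
t_q=27/4 → seg 3, τ=3/4; S=-2+-4529/792·τ+779/198·τ²+-4291/7128·τ³=-24385/5632

  seg 0: a=1 b=-4241/792 c=0 d=2657/7128
  seg 1: a=-5 b=1865/396 c=2657/792 d=-685/396
  seg 2: a=4 b=-347/132 c=-5563/792 d=263/72
  seg 3: a=-2 b=-4529/792 c=779/198 d=-4291/7128
  seg 4: a=0 b=647/396 c=-1175/792 d=1175/7128
S(27/4) = -24385/5632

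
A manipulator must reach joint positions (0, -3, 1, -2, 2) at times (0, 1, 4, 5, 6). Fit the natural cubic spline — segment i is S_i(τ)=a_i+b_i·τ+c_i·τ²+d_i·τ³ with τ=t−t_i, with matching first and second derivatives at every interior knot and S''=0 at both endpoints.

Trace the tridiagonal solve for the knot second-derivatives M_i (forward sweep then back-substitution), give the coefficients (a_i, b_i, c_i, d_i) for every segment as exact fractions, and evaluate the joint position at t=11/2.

Δ: Δ0=-3, Δ1=4/3, Δ2=-3, Δ3=4
row 1: diag=8, rhs=26; c'=3/8, d'=13/4
row 2: denom=8−3·3/8=55/8; d'=(-26−3·13/4)/(55/8)=-26/5
row 3: denom=4−1·8/55=212/55; d'=(42−1·-26/5)/(212/55)=649/53
back: M3=649/53
back: M2=-26/5−8/55·649/53=-370/53
back: M1=13/4−3/8·-370/53=311/53
M: M0=0, M1=311/53, M2=-370/53, M3=649/53, M4=0
seg 0: a=0, c=M0/2=0, d=(M1−M0)/(6·1)=311/318, b=Δ0−h0·(2M0+M1)/6=-1265/318
seg 1: a=-3, c=M1/2=311/106, d=(M2−M1)/(6·3)=-227/318, b=Δ1−h1·(2M1+M2)/6=-166/159
seg 2: a=1, c=M2/2=-185/53, d=(M3−M2)/(6·1)=1019/318, b=Δ2−h2·(2M2+M3)/6=-863/318
seg 3: a=-2, c=M3/2=649/106, d=(M4−M3)/(6·1)=-649/318, b=Δ3−h3·(2M3+M4)/6=-13/159
t_q=11/2 → seg 3, τ=1/2; S=-2+-13/159·τ+649/106·τ²+-649/318·τ³=-649/848

  seg 0: a=0 b=-1265/318 c=0 d=311/318
  seg 1: a=-3 b=-166/159 c=311/106 d=-227/318
  seg 2: a=1 b=-863/318 c=-185/53 d=1019/318
  seg 3: a=-2 b=-13/159 c=649/106 d=-649/318
S(11/2) = -649/848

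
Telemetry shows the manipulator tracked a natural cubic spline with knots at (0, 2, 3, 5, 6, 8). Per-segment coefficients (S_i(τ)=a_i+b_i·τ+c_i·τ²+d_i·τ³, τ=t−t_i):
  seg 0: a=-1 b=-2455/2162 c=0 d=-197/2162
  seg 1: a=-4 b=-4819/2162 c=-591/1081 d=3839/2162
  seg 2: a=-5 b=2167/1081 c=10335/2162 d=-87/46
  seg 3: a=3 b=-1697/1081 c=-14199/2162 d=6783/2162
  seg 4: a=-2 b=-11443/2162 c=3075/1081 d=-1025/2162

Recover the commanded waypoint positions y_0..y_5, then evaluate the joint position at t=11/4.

y_0=-1 y_1=-4 y_2=-5 y_3=3 y_4=-2 y_5=-5
S(11/4) = -723683/138368

y_0 = S_0(0) = a_0 = -1
y_1 = S_1(0) = a_1 = -4
y_2 = S_2(0) = a_2 = -5
y_3 = S_3(0) = a_3 = 3
y_4 = S_4(0) = a_4 = -2
y_5 = S_4(2) = -5
t_q=11/4 is in segment 1 (τ=3/4); S_1(τ)=-723683/138368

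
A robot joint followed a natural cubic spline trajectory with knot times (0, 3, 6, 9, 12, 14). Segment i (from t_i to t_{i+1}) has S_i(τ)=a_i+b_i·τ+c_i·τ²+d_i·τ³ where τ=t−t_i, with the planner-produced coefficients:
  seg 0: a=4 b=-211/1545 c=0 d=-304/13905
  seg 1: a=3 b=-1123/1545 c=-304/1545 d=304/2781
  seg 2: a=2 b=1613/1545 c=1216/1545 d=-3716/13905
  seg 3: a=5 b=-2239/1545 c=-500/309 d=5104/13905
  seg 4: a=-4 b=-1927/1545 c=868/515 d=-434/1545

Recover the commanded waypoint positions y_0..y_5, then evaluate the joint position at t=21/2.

y_0 = S_0(0) = a_0 = 4
y_1 = S_1(0) = a_1 = 3
y_2 = S_2(0) = a_2 = 2
y_3 = S_3(0) = a_3 = 5
y_4 = S_4(0) = a_4 = -4
y_5 = S_4(2) = -2
t_q=21/2 is in segment 3 (τ=3/2); S_3(τ)=437/1030

y_0=4 y_1=3 y_2=2 y_3=5 y_4=-4 y_5=-2
S(21/2) = 437/1030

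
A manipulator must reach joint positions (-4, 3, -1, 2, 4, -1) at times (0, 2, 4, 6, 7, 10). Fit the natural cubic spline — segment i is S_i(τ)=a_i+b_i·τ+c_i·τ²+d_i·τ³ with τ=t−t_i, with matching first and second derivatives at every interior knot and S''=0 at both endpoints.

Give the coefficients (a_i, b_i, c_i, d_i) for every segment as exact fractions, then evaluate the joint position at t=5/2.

  seg 0: a=-4 b=10016/1923 c=0 d=-6571/15384
  seg 1: a=3 b=319/3846 c=-6571/2564 d=5851/7692
  seg 2: a=-1 b=-4001/3846 c=5131/2564 d=-5623/15384
  seg 3: a=2 b=4958/1923 c=-123/641 d=-743/1923
  seg 4: a=4 b=1991/1923 c=-866/641 d=866/5769
S(5/2) = 51195/20512

Δ: Δ0=7/2, Δ1=-2, Δ2=3/2, Δ3=2, Δ4=-5/3
row 1: diag=8, rhs=-33; c'=1/4, d'=-33/8
row 2: denom=8−2·1/4=15/2; d'=(21−2·-33/8)/(15/2)=39/10
row 3: denom=6−2·4/15=82/15; d'=(3−2·39/10)/(82/15)=-36/41
row 4: denom=8−1·15/82=641/82; d'=(-22−1·-36/41)/(641/82)=-1732/641
back: M4=-1732/641
back: M3=-36/41−15/82·-1732/641=-246/641
back: M2=39/10−4/15·-246/641=5131/1282
back: M1=-33/8−1/4·5131/1282=-6571/1282
M: M0=0, M1=-6571/1282, M2=5131/1282, M3=-246/641, M4=-1732/641, M5=0
seg 0: a=-4, c=M0/2=0, d=(M1−M0)/(6·2)=-6571/15384, b=Δ0−h0·(2M0+M1)/6=10016/1923
seg 1: a=3, c=M1/2=-6571/2564, d=(M2−M1)/(6·2)=5851/7692, b=Δ1−h1·(2M1+M2)/6=319/3846
seg 2: a=-1, c=M2/2=5131/2564, d=(M3−M2)/(6·2)=-5623/15384, b=Δ2−h2·(2M2+M3)/6=-4001/3846
seg 3: a=2, c=M3/2=-123/641, d=(M4−M3)/(6·1)=-743/1923, b=Δ3−h3·(2M3+M4)/6=4958/1923
seg 4: a=4, c=M4/2=-866/641, d=(M5−M4)/(6·3)=866/5769, b=Δ4−h4·(2M4+M5)/6=1991/1923
t_q=5/2 → seg 1, τ=1/2; S=3+319/3846·τ+-6571/2564·τ²+5851/7692·τ³=51195/20512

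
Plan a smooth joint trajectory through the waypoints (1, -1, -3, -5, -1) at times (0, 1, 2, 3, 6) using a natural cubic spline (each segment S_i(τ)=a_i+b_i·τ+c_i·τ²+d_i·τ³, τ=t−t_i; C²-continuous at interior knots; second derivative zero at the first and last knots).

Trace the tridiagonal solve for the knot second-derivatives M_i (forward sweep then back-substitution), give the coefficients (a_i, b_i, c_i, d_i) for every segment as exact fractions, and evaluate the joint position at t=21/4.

  seg 0: a=1 b=-353/174 c=0 d=5/174
  seg 1: a=-1 b=-169/87 c=5/58 d=-25/174
  seg 2: a=-3 b=-383/174 c=-10/29 d=95/174
  seg 3: a=-5 b=-109/87 c=75/58 d=-25/174
S(21/4) = -10799/3712

Δ: Δ0=-2, Δ1=-2, Δ2=-2, Δ3=4/3
row 1: diag=4, rhs=0; c'=1/4, d'=0
row 2: denom=4−1·1/4=15/4; d'=(0−1·0)/(15/4)=0
row 3: denom=8−1·4/15=116/15; d'=(20−1·0)/(116/15)=75/29
back: M3=75/29
back: M2=0−4/15·75/29=-20/29
back: M1=0−1/4·-20/29=5/29
M: M0=0, M1=5/29, M2=-20/29, M3=75/29, M4=0
seg 0: a=1, c=M0/2=0, d=(M1−M0)/(6·1)=5/174, b=Δ0−h0·(2M0+M1)/6=-353/174
seg 1: a=-1, c=M1/2=5/58, d=(M2−M1)/(6·1)=-25/174, b=Δ1−h1·(2M1+M2)/6=-169/87
seg 2: a=-3, c=M2/2=-10/29, d=(M3−M2)/(6·1)=95/174, b=Δ2−h2·(2M2+M3)/6=-383/174
seg 3: a=-5, c=M3/2=75/58, d=(M4−M3)/(6·3)=-25/174, b=Δ3−h3·(2M3+M4)/6=-109/87
t_q=21/4 → seg 3, τ=9/4; S=-5+-109/87·τ+75/58·τ²+-25/174·τ³=-10799/3712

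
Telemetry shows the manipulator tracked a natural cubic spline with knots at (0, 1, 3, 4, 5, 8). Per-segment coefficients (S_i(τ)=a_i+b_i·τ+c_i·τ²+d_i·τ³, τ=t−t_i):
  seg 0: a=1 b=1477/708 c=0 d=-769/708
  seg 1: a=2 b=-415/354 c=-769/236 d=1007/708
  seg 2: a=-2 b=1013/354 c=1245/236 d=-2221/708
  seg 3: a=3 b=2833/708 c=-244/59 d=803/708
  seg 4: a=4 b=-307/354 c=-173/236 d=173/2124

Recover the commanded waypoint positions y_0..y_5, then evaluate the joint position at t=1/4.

y_0 = S_0(0) = a_0 = 1
y_1 = S_1(0) = a_1 = 2
y_2 = S_2(0) = a_2 = -2
y_3 = S_3(0) = a_3 = 3
y_4 = S_4(0) = a_4 = 4
y_5 = S_4(3) = -3
t_q=1/4 is in segment 0 (τ=1/4); S_0(τ)=22725/15104

y_0=1 y_1=2 y_2=-2 y_3=3 y_4=4 y_5=-3
S(1/4) = 22725/15104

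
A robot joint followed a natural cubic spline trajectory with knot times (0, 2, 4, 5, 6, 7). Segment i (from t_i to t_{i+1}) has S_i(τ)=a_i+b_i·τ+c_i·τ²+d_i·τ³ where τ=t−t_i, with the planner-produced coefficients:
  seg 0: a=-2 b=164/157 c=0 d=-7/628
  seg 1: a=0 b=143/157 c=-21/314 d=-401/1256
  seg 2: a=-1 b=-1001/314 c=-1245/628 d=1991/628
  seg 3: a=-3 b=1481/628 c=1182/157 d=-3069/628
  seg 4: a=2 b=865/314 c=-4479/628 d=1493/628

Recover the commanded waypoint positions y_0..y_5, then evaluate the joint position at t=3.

y_0=-2 y_1=0 y_2=-1 y_3=-3 y_4=2 y_5=0
S(3) = 659/1256

y_0 = S_0(0) = a_0 = -2
y_1 = S_1(0) = a_1 = 0
y_2 = S_2(0) = a_2 = -1
y_3 = S_3(0) = a_3 = -3
y_4 = S_4(0) = a_4 = 2
y_5 = S_4(1) = 0
t_q=3 is in segment 1 (τ=1); S_1(τ)=659/1256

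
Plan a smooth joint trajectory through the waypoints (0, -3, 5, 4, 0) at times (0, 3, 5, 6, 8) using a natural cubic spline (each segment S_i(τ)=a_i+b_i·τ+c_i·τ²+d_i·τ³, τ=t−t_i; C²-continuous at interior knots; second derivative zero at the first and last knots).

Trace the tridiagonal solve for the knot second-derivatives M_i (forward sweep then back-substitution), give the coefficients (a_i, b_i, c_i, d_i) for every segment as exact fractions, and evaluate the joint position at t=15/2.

Δ: Δ0=-1, Δ1=4, Δ2=-1, Δ3=-2
row 1: diag=10, rhs=30; c'=1/5, d'=3
row 2: denom=6−2·1/5=28/5; d'=(-30−2·3)/(28/5)=-45/7
row 3: denom=6−1·5/28=163/28; d'=(-6−1·-45/7)/(163/28)=12/163
back: M3=12/163
back: M2=-45/7−5/28·12/163=-1050/163
back: M1=3−1/5·-1050/163=699/163
M: M0=0, M1=699/163, M2=-1050/163, M3=12/163, M4=0
seg 0: a=0, c=M0/2=0, d=(M1−M0)/(6·3)=233/978, b=Δ0−h0·(2M0+M1)/6=-1025/326
seg 1: a=-3, c=M1/2=699/326, d=(M2−M1)/(6·2)=-583/652, b=Δ1−h1·(2M1+M2)/6=536/163
seg 2: a=5, c=M2/2=-525/163, d=(M3−M2)/(6·1)=177/163, b=Δ2−h2·(2M2+M3)/6=185/163
seg 3: a=4, c=M3/2=6/163, d=(M4−M3)/(6·2)=-1/163, b=Δ3−h3·(2M3+M4)/6=-334/163
t_q=15/2 → seg 3, τ=3/2; S=4+-334/163·τ+6/163·τ²+-1/163·τ³=1289/1304

  seg 0: a=0 b=-1025/326 c=0 d=233/978
  seg 1: a=-3 b=536/163 c=699/326 d=-583/652
  seg 2: a=5 b=185/163 c=-525/163 d=177/163
  seg 3: a=4 b=-334/163 c=6/163 d=-1/163
S(15/2) = 1289/1304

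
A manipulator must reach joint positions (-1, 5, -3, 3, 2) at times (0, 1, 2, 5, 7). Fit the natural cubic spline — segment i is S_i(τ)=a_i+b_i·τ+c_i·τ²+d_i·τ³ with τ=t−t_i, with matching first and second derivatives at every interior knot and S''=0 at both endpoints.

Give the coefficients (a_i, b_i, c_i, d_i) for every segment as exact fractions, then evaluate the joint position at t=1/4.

Δ: Δ0=6, Δ1=-8, Δ2=2, Δ3=-1/2
row 1: diag=4, rhs=-84; c'=1/4, d'=-21
row 2: denom=8−1·1/4=31/4; d'=(60−1·-21)/(31/4)=324/31
row 3: denom=10−3·12/31=274/31; d'=(-15−3·324/31)/(274/31)=-1437/274
back: M3=-1437/274
back: M2=324/31−12/31·-1437/274=1710/137
back: M1=-21−1/4·1710/137=-6609/274
M: M0=0, M1=-6609/274, M2=1710/137, M3=-1437/274, M4=0
seg 0: a=-1, c=M0/2=0, d=(M1−M0)/(6·1)=-2203/548, b=Δ0−h0·(2M0+M1)/6=5491/548
seg 1: a=5, c=M1/2=-6609/548, d=(M2−M1)/(6·1)=3343/548, b=Δ1−h1·(2M1+M2)/6=-559/274
seg 2: a=-3, c=M2/2=855/137, d=(M3−M2)/(6·3)=-1619/1644, b=Δ2−h2·(2M2+M3)/6=-4307/548
seg 3: a=3, c=M3/2=-1437/548, d=(M4−M3)/(6·2)=479/1096, b=Δ3−h3·(2M3+M4)/6=821/274
t_q=1/4 → seg 0, τ=1/4; S=-1+5491/548·τ+0·τ²+-2203/548·τ³=50581/35072

  seg 0: a=-1 b=5491/548 c=0 d=-2203/548
  seg 1: a=5 b=-559/274 c=-6609/548 d=3343/548
  seg 2: a=-3 b=-4307/548 c=855/137 d=-1619/1644
  seg 3: a=3 b=821/274 c=-1437/548 d=479/1096
S(1/4) = 50581/35072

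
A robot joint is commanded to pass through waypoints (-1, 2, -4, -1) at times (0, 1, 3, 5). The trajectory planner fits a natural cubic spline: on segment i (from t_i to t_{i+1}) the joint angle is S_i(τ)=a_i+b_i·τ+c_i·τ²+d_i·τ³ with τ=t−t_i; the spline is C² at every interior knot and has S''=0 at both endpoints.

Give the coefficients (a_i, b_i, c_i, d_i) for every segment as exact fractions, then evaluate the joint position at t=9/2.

  seg 0: a=-1 b=189/44 c=0 d=-57/44
  seg 1: a=2 b=9/22 c=-171/44 d=12/11
  seg 2: a=-4 b=-45/22 c=117/44 d=-39/88
S(9/2) = -1817/704

Δ: Δ0=3, Δ1=-3, Δ2=3/2
row 1: diag=6, rhs=-36; c'=1/3, d'=-6
row 2: denom=8−2·1/3=22/3; d'=(27−2·-6)/(22/3)=117/22
back: M2=117/22
back: M1=-6−1/3·117/22=-171/22
M: M0=0, M1=-171/22, M2=117/22, M3=0
seg 0: a=-1, c=M0/2=0, d=(M1−M0)/(6·1)=-57/44, b=Δ0−h0·(2M0+M1)/6=189/44
seg 1: a=2, c=M1/2=-171/44, d=(M2−M1)/(6·2)=12/11, b=Δ1−h1·(2M1+M2)/6=9/22
seg 2: a=-4, c=M2/2=117/44, d=(M3−M2)/(6·2)=-39/88, b=Δ2−h2·(2M2+M3)/6=-45/22
t_q=9/2 → seg 2, τ=3/2; S=-4+-45/22·τ+117/44·τ²+-39/88·τ³=-1817/704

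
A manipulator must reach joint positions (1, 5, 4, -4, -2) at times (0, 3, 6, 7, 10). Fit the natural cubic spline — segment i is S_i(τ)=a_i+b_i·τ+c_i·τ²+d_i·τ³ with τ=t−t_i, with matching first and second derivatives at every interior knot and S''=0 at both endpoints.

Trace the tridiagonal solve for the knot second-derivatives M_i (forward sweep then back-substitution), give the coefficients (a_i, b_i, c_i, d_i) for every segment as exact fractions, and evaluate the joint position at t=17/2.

Δ: Δ0=4/3, Δ1=-1/3, Δ2=-8, Δ3=2/3
row 1: diag=12, rhs=-10; c'=1/4, d'=-5/6
row 2: denom=8−3·1/4=29/4; d'=(-46−3·-5/6)/(29/4)=-6
row 3: denom=8−1·4/29=228/29; d'=(52−1·-6)/(228/29)=841/114
back: M3=841/114
back: M2=-6−4/29·841/114=-400/57
back: M1=-5/6−1/4·-400/57=35/38
M: M0=0, M1=35/38, M2=-400/57, M3=841/114, M4=0
seg 0: a=1, c=M0/2=0, d=(M1−M0)/(6·3)=35/684, b=Δ0−h0·(2M0+M1)/6=199/228
seg 1: a=5, c=M1/2=35/76, d=(M2−M1)/(6·3)=-905/2052, b=Δ1−h1·(2M1+M2)/6=257/114
seg 2: a=4, c=M2/2=-200/57, d=(M3−M2)/(6·1)=547/228, b=Δ2−h2·(2M2+M3)/6=-1571/228
seg 3: a=-4, c=M3/2=841/228, d=(M4−M3)/(6·3)=-841/2052, b=Δ3−h3·(2M3+M4)/6=-255/38
t_q=17/2 → seg 3, τ=3/2; S=-4+-255/38·τ+841/228·τ²+-841/2052·τ³=-4347/608

  seg 0: a=1 b=199/228 c=0 d=35/684
  seg 1: a=5 b=257/114 c=35/76 d=-905/2052
  seg 2: a=4 b=-1571/228 c=-200/57 d=547/228
  seg 3: a=-4 b=-255/38 c=841/228 d=-841/2052
S(17/2) = -4347/608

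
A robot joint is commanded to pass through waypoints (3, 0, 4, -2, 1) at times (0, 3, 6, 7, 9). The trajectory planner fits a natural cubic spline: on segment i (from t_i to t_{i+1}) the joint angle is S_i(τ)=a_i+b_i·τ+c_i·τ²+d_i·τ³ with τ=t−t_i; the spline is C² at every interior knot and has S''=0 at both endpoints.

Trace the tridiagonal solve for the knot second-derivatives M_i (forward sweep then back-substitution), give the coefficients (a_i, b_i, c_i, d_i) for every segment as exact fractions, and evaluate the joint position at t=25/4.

Δ: Δ0=-1, Δ1=4/3, Δ2=-6, Δ3=3/2
row 1: diag=12, rhs=14; c'=1/4, d'=7/6
row 2: denom=8−3·1/4=29/4; d'=(-44−3·7/6)/(29/4)=-190/29
row 3: denom=6−1·4/29=170/29; d'=(45−1·-190/29)/(170/29)=299/34
back: M3=299/34
back: M2=-190/29−4/29·299/34=-132/17
back: M1=7/6−1/4·-132/17=317/102
M: M0=0, M1=317/102, M2=-132/17, M3=299/34, M4=0
seg 0: a=3, c=M0/2=0, d=(M1−M0)/(6·3)=317/1836, b=Δ0−h0·(2M0+M1)/6=-521/204
seg 1: a=0, c=M1/2=317/204, d=(M2−M1)/(6·3)=-1109/1836, b=Δ1−h1·(2M1+M2)/6=215/102
seg 2: a=4, c=M2/2=-66/17, d=(M3−M2)/(6·1)=563/204, b=Δ2−h2·(2M2+M3)/6=-995/204
seg 3: a=-2, c=M3/2=299/68, d=(M4−M3)/(6·2)=-299/408, b=Δ3−h3·(2M3+M4)/6=-445/102
t_q=25/4 → seg 2, τ=1/4; S=4+-995/204·τ+-66/17·τ²+563/204·τ³=11233/4352

  seg 0: a=3 b=-521/204 c=0 d=317/1836
  seg 1: a=0 b=215/102 c=317/204 d=-1109/1836
  seg 2: a=4 b=-995/204 c=-66/17 d=563/204
  seg 3: a=-2 b=-445/102 c=299/68 d=-299/408
S(25/4) = 11233/4352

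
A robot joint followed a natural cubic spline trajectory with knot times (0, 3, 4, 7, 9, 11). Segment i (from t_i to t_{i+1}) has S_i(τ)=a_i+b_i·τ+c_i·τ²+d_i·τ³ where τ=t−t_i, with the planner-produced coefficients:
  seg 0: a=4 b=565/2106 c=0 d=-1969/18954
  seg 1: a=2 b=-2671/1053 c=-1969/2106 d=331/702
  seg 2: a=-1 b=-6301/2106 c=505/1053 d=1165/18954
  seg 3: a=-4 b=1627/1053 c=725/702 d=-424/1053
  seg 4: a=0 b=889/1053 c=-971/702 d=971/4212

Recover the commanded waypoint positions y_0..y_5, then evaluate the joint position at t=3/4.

y_0 = S_0(0) = a_0 = 4
y_1 = S_1(0) = a_1 = 2
y_2 = S_2(0) = a_2 = -1
y_3 = S_3(0) = a_3 = -4
y_4 = S_4(0) = a_4 = 0
y_5 = S_4(2) = -2
t_q=3/4 is in segment 0 (τ=3/4); S_0(τ)=62261/14976

y_0=4 y_1=2 y_2=-1 y_3=-4 y_4=0 y_5=-2
S(3/4) = 62261/14976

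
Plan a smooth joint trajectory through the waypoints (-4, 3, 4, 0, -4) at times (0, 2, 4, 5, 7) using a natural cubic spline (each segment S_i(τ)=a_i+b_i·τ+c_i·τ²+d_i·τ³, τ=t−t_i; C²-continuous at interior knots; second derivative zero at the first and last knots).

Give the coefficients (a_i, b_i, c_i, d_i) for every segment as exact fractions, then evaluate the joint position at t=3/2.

Δ: Δ0=7/2, Δ1=1/2, Δ2=-4, Δ3=-2
row 1: diag=8, rhs=-18; c'=1/4, d'=-9/4
row 2: denom=6−2·1/4=11/2; d'=(-27−2·-9/4)/(11/2)=-45/11
row 3: denom=6−1·2/11=64/11; d'=(12−1·-45/11)/(64/11)=177/64
back: M3=177/64
back: M2=-45/11−2/11·177/64=-147/32
back: M1=-9/4−1/4·-147/32=-141/128
M: M0=0, M1=-141/128, M2=-147/32, M3=177/64, M4=0
seg 0: a=-4, c=M0/2=0, d=(M1−M0)/(6·2)=-47/512, b=Δ0−h0·(2M0+M1)/6=495/128
seg 1: a=3, c=M1/2=-141/256, d=(M2−M1)/(6·2)=-149/512, b=Δ1−h1·(2M1+M2)/6=177/64
seg 2: a=4, c=M2/2=-147/64, d=(M3−M2)/(6·1)=157/128, b=Δ2−h2·(2M2+M3)/6=-375/128
seg 3: a=0, c=M3/2=177/128, d=(M4−M3)/(6·2)=-59/256, b=Δ3−h3·(2M3+M4)/6=-123/32
t_q=3/2 → seg 0, τ=3/2; S=-4+495/128·τ+0·τ²+-47/512·τ³=6107/4096

  seg 0: a=-4 b=495/128 c=0 d=-47/512
  seg 1: a=3 b=177/64 c=-141/256 d=-149/512
  seg 2: a=4 b=-375/128 c=-147/64 d=157/128
  seg 3: a=0 b=-123/32 c=177/128 d=-59/256
S(3/2) = 6107/4096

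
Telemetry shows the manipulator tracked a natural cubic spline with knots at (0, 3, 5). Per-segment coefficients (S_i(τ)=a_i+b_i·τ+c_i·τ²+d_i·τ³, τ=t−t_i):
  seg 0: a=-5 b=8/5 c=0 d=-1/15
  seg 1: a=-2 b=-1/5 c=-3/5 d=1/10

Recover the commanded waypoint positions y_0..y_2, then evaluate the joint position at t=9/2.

y_0=-5 y_1=-2 y_2=-4
S(9/2) = -53/16

y_0 = S_0(0) = a_0 = -5
y_1 = S_1(0) = a_1 = -2
y_2 = S_1(2) = -4
t_q=9/2 is in segment 1 (τ=3/2); S_1(τ)=-53/16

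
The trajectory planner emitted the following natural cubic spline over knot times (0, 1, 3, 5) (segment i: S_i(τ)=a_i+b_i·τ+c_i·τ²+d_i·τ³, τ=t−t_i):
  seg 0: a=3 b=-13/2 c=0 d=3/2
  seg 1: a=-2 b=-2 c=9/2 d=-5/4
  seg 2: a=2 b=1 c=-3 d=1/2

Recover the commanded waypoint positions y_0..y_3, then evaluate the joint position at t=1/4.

y_0 = S_0(0) = a_0 = 3
y_1 = S_1(0) = a_1 = -2
y_2 = S_2(0) = a_2 = 2
y_3 = S_2(2) = -4
t_q=1/4 is in segment 0 (τ=1/4); S_0(τ)=179/128

y_0=3 y_1=-2 y_2=2 y_3=-4
S(1/4) = 179/128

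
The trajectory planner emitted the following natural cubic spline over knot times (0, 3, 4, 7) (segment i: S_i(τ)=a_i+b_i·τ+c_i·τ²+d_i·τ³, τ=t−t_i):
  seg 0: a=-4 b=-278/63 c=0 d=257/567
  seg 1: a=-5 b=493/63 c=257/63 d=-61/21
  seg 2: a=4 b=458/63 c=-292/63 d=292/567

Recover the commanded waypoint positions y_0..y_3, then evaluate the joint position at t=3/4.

y_0 = S_0(0) = a_0 = -4
y_1 = S_1(0) = a_1 = -5
y_2 = S_2(0) = a_2 = 4
y_3 = S_2(3) = -2
t_q=3/4 is in segment 0 (τ=3/4); S_0(τ)=-3189/448

y_0=-4 y_1=-5 y_2=4 y_3=-2
S(3/4) = -3189/448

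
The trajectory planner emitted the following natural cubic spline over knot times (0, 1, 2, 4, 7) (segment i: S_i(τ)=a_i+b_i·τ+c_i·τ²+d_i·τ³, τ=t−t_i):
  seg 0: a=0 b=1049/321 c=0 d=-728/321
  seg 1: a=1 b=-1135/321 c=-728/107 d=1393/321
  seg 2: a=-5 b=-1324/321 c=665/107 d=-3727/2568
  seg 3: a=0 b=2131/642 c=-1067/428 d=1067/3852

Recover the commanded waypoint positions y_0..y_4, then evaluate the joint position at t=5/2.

y_0 = S_0(0) = a_0 = 0
y_1 = S_1(0) = a_1 = 1
y_2 = S_2(0) = a_2 = -5
y_3 = S_3(0) = a_3 = 0
y_4 = S_3(3) = -5
t_q=5/2 is in segment 2 (τ=1/2); S_2(τ)=-38965/6848

y_0=0 y_1=1 y_2=-5 y_3=0 y_4=-5
S(5/2) = -38965/6848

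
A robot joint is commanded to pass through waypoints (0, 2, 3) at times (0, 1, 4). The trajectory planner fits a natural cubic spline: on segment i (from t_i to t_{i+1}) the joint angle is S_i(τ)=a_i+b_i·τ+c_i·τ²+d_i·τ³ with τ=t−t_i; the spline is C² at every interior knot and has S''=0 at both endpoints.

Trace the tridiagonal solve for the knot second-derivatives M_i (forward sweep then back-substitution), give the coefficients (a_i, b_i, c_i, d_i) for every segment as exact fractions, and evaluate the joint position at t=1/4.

  seg 0: a=0 b=53/24 c=0 d=-5/24
  seg 1: a=2 b=19/12 c=-5/8 d=5/72
S(1/4) = 281/512

Δ: Δ0=2, Δ1=1/3
row 1: diag=8, rhs=-10; c'=3/8, d'=-5/4
back: M1=-5/4
M: M0=0, M1=-5/4, M2=0
seg 0: a=0, c=M0/2=0, d=(M1−M0)/(6·1)=-5/24, b=Δ0−h0·(2M0+M1)/6=53/24
seg 1: a=2, c=M1/2=-5/8, d=(M2−M1)/(6·3)=5/72, b=Δ1−h1·(2M1+M2)/6=19/12
t_q=1/4 → seg 0, τ=1/4; S=0+53/24·τ+0·τ²+-5/24·τ³=281/512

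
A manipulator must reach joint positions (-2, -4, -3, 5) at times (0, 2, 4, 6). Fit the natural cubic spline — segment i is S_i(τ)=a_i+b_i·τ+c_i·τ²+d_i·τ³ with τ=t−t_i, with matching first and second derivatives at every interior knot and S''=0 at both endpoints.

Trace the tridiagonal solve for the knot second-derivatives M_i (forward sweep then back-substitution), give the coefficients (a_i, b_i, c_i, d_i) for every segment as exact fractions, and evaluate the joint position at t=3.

Δ: Δ0=-1, Δ1=1/2, Δ2=4
row 1: diag=8, rhs=9; c'=1/4, d'=9/8
row 2: denom=8−2·1/4=15/2; d'=(21−2·9/8)/(15/2)=5/2
back: M2=5/2
back: M1=9/8−1/4·5/2=1/2
M: M0=0, M1=1/2, M2=5/2, M3=0
seg 0: a=-2, c=M0/2=0, d=(M1−M0)/(6·2)=1/24, b=Δ0−h0·(2M0+M1)/6=-7/6
seg 1: a=-4, c=M1/2=1/4, d=(M2−M1)/(6·2)=1/6, b=Δ1−h1·(2M1+M2)/6=-2/3
seg 2: a=-3, c=M2/2=5/4, d=(M3−M2)/(6·2)=-5/24, b=Δ2−h2·(2M2+M3)/6=7/3
t_q=3 → seg 1, τ=1; S=-4+-2/3·τ+1/4·τ²+1/6·τ³=-17/4

  seg 0: a=-2 b=-7/6 c=0 d=1/24
  seg 1: a=-4 b=-2/3 c=1/4 d=1/6
  seg 2: a=-3 b=7/3 c=5/4 d=-5/24
S(3) = -17/4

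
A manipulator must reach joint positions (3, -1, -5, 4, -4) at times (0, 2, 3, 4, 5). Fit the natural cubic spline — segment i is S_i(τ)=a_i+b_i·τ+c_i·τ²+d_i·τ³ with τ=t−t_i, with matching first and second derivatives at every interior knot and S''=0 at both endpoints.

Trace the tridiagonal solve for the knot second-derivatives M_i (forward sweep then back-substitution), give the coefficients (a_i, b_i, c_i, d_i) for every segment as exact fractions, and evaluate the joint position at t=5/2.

  seg 0: a=3 b=13/43 c=0 d=-99/172
  seg 1: a=-1 b=-284/43 c=-297/86 d=521/86
  seg 2: a=-5 b=401/86 c=633/43 d=-893/86
  seg 3: a=4 b=127/43 c=-1413/86 d=471/86
S(5/2) = -3033/688

Δ: Δ0=-2, Δ1=-4, Δ2=9, Δ3=-8
row 1: diag=6, rhs=-12; c'=1/6, d'=-2
row 2: denom=4−1·1/6=23/6; d'=(78−1·-2)/(23/6)=480/23
row 3: denom=4−1·6/23=86/23; d'=(-102−1·480/23)/(86/23)=-1413/43
back: M3=-1413/43
back: M2=480/23−6/23·-1413/43=1266/43
back: M1=-2−1/6·1266/43=-297/43
M: M0=0, M1=-297/43, M2=1266/43, M3=-1413/43, M4=0
seg 0: a=3, c=M0/2=0, d=(M1−M0)/(6·2)=-99/172, b=Δ0−h0·(2M0+M1)/6=13/43
seg 1: a=-1, c=M1/2=-297/86, d=(M2−M1)/(6·1)=521/86, b=Δ1−h1·(2M1+M2)/6=-284/43
seg 2: a=-5, c=M2/2=633/43, d=(M3−M2)/(6·1)=-893/86, b=Δ2−h2·(2M2+M3)/6=401/86
seg 3: a=4, c=M3/2=-1413/86, d=(M4−M3)/(6·1)=471/86, b=Δ3−h3·(2M3+M4)/6=127/43
t_q=5/2 → seg 1, τ=1/2; S=-1+-284/43·τ+-297/86·τ²+521/86·τ³=-3033/688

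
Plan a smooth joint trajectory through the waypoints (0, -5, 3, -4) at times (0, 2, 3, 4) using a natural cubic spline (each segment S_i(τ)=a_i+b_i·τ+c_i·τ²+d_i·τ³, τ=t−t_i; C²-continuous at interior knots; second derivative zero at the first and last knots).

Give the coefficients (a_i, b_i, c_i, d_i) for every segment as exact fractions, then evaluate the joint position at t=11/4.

  seg 0: a=0 b=-343/46 c=0 d=57/46
  seg 1: a=-5 b=341/46 c=171/23 d=-315/46
  seg 2: a=3 b=40/23 c=-603/46 d=201/46
S(11/4) = 5455/2944

Δ: Δ0=-5/2, Δ1=8, Δ2=-7
row 1: diag=6, rhs=63; c'=1/6, d'=21/2
row 2: denom=4−1·1/6=23/6; d'=(-90−1·21/2)/(23/6)=-603/23
back: M2=-603/23
back: M1=21/2−1/6·-603/23=342/23
M: M0=0, M1=342/23, M2=-603/23, M3=0
seg 0: a=0, c=M0/2=0, d=(M1−M0)/(6·2)=57/46, b=Δ0−h0·(2M0+M1)/6=-343/46
seg 1: a=-5, c=M1/2=171/23, d=(M2−M1)/(6·1)=-315/46, b=Δ1−h1·(2M1+M2)/6=341/46
seg 2: a=3, c=M2/2=-603/46, d=(M3−M2)/(6·1)=201/46, b=Δ2−h2·(2M2+M3)/6=40/23
t_q=11/4 → seg 1, τ=3/4; S=-5+341/46·τ+171/23·τ²+-315/46·τ³=5455/2944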